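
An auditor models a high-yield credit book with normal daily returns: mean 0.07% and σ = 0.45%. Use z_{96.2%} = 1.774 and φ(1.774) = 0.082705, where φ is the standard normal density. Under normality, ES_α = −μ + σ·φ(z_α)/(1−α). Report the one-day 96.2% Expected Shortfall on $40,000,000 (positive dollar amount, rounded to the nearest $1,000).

Tail multiplier: φ(z)/(1−α) = 0.082705 / 0.038 = 2.176.
ES = −(0.07%) + 0.45% × 2.176 = 0.909%.
On $40,000,000: 0.00909 × $40,000,000 = $363,600.

$364,000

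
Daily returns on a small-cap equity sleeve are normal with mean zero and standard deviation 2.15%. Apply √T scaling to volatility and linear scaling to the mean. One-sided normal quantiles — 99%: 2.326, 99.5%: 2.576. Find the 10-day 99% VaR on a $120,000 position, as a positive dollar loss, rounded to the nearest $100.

σ_{10d} = 2.15% × √10 = 6.799%.
VaR = 2.326 × 6.799% = 15.814%.
On $120,000: 0.15814 × $120,000 = $18,977.

$19,000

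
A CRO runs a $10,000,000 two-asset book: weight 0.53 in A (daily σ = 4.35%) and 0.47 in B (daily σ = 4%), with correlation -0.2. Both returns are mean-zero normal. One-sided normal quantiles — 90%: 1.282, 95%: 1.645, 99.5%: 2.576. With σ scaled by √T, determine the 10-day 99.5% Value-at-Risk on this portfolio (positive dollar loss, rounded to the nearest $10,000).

σ_p = √(0.53²·4.35² + 0.47²·4² + 2·-0.2·0.53·0.47·4.35·4) = 2.668%.
σ_{10d} = 2.668% × √10 = 8.437%.
VaR = 2.576 × 8.437% = 21.734%; on $10,000,000 that is $2,173,400.

$2,170,000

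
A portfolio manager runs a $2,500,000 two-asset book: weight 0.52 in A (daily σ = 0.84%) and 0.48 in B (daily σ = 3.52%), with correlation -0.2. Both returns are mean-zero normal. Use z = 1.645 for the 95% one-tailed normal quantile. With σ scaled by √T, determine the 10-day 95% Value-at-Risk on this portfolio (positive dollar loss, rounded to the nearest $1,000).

$216,000

σ_p = √(0.52²·0.84² + 0.48²·3.52² + 2·-0.2·0.52·0.48·0.84·3.52) = 1.658%.
σ_{10d} = 1.658% × √10 = 5.243%.
VaR = 1.645 × 5.243% = 8.625%; on $2,500,000 that is $215,625.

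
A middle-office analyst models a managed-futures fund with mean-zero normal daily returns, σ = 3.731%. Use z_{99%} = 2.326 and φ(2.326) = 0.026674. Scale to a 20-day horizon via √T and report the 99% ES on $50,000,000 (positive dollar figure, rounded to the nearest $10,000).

$22,250,000

σ_{20d} = 3.731% × √20 = 16.686%.
ES multiplier = φ(z)/(1−α) = 0.026674/0.01 = 2.667.
ES = 16.686% × 2.667 = 44.502%; on $50,000,000: $22,251,000.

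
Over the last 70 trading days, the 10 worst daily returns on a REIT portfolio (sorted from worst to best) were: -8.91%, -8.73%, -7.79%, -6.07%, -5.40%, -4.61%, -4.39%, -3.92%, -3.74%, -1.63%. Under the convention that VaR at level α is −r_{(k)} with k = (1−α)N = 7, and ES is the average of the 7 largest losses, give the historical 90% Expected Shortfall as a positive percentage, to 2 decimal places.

6.56%

The 7 worst returns sum to -45.90%.
ES = −(-45.90%) / 7 = 6.5571…% ≈ 6.56%.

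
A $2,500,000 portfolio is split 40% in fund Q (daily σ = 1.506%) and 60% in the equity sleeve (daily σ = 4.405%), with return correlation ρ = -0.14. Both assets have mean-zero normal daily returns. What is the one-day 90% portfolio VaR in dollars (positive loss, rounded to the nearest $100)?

σ_p² = 0.4²·1.506² + 0.6²·4.405² + 2·-0.14·0.4·0.6·1.506·4.405 = 6.9025 (%²).
σ_p = √6.9025 = 2.627%.
At 90%, z = 1.282.
VaR = 1.282 × 2.627% = 3.368%; on $2,500,000 that is $84,200.

$84,200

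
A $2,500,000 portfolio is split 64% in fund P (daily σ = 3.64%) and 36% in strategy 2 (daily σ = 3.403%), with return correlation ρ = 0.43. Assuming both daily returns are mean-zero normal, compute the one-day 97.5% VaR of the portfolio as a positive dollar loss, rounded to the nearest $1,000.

σ_p² = 0.64²·3.64² + 0.36²·3.403² + 2·0.43·0.64·0.36·3.64·3.403 = 9.3823 (%²).
σ_p = √9.3823 = 3.063%.
At 97.5%, z = 1.960.
VaR = 1.960 × 3.063% = 6.003%; on $2,500,000 that is $150,075.

$150,000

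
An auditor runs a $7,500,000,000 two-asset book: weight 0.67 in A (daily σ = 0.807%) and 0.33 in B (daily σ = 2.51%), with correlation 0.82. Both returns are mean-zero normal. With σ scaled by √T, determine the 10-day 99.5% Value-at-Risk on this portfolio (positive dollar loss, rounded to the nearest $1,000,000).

σ_p = √(0.67²·0.807² + 0.33²·2.51² + 2·0.82·0.67·0.33·0.807·2.51) = 1.309%.
σ_{10d} = 1.309% × √10 = 4.139%.
z(99.5%) = 2.576.
VaR = 2.576 × 4.139% = 10.662%; on $7,500,000,000 that is $799,650,000.

$800,000,000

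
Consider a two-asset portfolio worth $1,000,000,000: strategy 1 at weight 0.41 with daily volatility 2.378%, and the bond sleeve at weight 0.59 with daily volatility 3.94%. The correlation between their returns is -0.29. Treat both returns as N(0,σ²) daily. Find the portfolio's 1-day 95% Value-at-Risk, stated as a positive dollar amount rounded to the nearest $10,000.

$36,930,000

σ_p² = 0.41²·2.378² + 0.59²·3.94² + 2·-0.29·0.41·0.59·2.378·3.94 = 5.0398 (%²).
σ_p = √5.0398 = 2.245%.
At 95%, z = 1.645.
VaR = 1.645 × 2.245% = 3.693%; on $1,000,000,000 that is $36,930,000.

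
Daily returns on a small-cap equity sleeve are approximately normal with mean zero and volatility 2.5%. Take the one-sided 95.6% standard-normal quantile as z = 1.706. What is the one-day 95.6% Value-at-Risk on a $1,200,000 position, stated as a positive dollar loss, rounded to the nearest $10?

VaR = z·σ = 1.706 × 2.5% = 4.265%.
On $1,200,000: 0.04265 × $1,200,000 = $51,180.

$51,180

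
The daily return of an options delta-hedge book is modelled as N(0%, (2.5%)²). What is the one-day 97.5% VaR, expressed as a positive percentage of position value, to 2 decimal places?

4.90%

At 97.5% one-sided, z = 1.960.
VaR = z·σ = 1.960 × 2.5% = 4.900%.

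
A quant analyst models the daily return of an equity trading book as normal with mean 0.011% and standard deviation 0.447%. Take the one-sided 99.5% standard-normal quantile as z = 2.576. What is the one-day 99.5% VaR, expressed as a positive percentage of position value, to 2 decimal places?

VaR = −μ + z·σ = −(0.011%) + 2.576 × 0.447% = 1.140%.

1.14%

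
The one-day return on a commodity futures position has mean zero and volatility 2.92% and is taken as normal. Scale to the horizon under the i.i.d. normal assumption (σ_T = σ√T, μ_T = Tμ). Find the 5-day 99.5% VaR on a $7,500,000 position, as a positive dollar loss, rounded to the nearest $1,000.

At 99.5%, z = 2.576.
σ_{5d} = 2.92% × √5 = 6.529%.
VaR = 2.576 × 6.529% = 16.819%.
On $7,500,000: 0.16819 × $7,500,000 = $1,261,425.

$1,261,000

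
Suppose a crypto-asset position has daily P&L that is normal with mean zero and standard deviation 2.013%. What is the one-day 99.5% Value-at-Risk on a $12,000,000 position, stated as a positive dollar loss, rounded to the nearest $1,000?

$622,000

At 99.5% one-sided, z = 2.576.
VaR = z·σ = 2.576 × 2.013% = 5.185%.
On $12,000,000: 0.05185 × $12,000,000 = $622,200.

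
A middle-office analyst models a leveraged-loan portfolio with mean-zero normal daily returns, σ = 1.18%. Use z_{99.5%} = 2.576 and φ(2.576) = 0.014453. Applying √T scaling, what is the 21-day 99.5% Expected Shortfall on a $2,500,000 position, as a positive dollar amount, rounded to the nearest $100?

σ_{21d} = 1.18% × √21 = 5.407%.
ES multiplier = φ(z)/(1−α) = 0.014453/0.005 = 2.891.
ES = 5.407% × 2.891 = 15.632%; on $2,500,000: $390,800.

$390,800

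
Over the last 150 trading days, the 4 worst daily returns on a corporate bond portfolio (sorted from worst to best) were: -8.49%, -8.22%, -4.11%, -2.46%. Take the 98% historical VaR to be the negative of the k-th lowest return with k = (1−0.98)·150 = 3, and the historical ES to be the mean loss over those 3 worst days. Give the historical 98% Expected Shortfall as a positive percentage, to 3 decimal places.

6.940%

The 3 worst returns sum to -20.82%.
ES = −(-20.82%) / 3 = 6.94% ≈ 6.940%.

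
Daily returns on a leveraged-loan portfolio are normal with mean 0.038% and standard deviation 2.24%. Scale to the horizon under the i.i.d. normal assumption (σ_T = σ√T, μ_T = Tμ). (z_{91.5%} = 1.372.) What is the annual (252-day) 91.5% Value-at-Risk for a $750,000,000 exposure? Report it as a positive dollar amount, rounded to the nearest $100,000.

σ_{252d} = 2.24% × √252 = 35.559%; μ_{252d} = 252 × 0.038% = 9.576%.
VaR = −(9.576%) + 1.372 × 35.559% = 39.211%.
On $750,000,000: 0.39211 × $750,000,000 = $294,082,500.

$294,100,000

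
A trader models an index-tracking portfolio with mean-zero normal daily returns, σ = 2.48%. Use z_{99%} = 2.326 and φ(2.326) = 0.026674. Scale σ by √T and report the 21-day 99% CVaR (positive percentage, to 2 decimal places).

σ_{21d} = 2.48% × √21 = 11.365%.
ES multiplier = φ(z)/(1−α) = 0.026674/0.01 = 2.667.
ES = 11.365% × 2.667 = 30.310%.

30.31%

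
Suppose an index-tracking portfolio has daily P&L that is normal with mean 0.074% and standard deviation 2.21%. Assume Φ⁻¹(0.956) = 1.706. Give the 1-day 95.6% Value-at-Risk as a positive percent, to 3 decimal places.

VaR = −μ + z·σ = −(0.074%) + 1.706 × 2.21% = 3.696%.

3.696%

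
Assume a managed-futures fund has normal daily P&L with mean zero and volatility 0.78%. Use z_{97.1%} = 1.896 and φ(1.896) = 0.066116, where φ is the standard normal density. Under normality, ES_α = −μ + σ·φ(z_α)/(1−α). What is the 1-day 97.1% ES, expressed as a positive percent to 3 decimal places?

Tail multiplier: φ(z)/(1−α) = 0.066116 / 0.029 = 2.280.
ES = 0.78% × 2.280 = 1.778%.

1.778%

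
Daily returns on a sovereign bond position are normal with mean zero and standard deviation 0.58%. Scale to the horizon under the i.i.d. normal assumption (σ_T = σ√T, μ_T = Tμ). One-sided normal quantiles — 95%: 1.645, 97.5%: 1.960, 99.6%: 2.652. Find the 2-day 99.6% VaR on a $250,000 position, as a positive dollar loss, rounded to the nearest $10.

σ_{2d} = 0.58% × √2 = 0.820%.
VaR = 2.652 × 0.820% = 2.175%.
On $250,000: 0.02175 × $250,000 = $5,438.

$5,440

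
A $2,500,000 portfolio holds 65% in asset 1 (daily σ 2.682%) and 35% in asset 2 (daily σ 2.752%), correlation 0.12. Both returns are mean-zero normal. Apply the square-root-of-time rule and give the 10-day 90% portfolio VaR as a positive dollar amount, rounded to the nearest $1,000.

$212,000

σ_p = √(0.65²·2.682² + 0.35²·2.752² + 2·0.12·0.65·0.35·2.682·2.752) = 2.090%.
σ_{10d} = 2.090% × √10 = 6.609%.
z(90%) = 1.282.
VaR = 1.282 × 6.609% = 8.473%; on $2,500,000 that is $211,825.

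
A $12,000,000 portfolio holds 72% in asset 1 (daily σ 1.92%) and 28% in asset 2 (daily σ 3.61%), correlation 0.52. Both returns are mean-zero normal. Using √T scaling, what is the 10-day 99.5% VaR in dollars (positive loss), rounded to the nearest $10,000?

σ_p = √(0.72²·1.92² + 0.28²·3.61² + 2·0.52·0.72·0.28·1.92·3.61) = 2.094%.
σ_{10d} = 2.094% × √10 = 6.622%.
z(99.5%) = 2.576.
VaR = 2.576 × 6.622% = 17.058%; on $12,000,000 that is $2,046,960.

$2,050,000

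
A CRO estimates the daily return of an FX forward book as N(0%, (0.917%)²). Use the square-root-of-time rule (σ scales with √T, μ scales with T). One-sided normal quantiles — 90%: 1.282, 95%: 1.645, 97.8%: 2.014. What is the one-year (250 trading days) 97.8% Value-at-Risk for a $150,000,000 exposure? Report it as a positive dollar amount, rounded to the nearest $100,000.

$43,800,000

σ_{250d} = 0.917% × √250 = 14.499%.
VaR = 2.014 × 14.499% = 29.201%.
On $150,000,000: 0.29201 × $150,000,000 = $43,801,500.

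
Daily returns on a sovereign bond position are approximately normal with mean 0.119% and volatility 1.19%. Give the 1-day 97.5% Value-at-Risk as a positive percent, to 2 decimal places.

At 97.5% one-sided, z = 1.960.
VaR = −μ + z·σ = −(0.119%) + 1.960 × 1.19% = 2.213%.

2.21%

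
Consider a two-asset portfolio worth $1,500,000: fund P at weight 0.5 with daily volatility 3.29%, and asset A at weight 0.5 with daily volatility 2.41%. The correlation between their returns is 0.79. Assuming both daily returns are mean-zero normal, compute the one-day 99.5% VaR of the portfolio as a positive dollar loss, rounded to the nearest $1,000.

$104,000

σ_p² = 0.5²·3.29² + 0.5²·2.41² + 2·0.79·0.5·0.5·3.29·2.41 = 7.2900 (%²).
σ_p = √7.2900 = 2.700%.
At 99.5%, z = 2.576.
VaR = 2.576 × 2.700% = 6.955%; on $1,500,000 that is $104,325.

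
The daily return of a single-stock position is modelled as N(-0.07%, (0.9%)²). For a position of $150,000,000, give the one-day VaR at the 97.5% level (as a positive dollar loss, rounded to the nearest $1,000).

At 97.5% one-sided, z = 1.960.
VaR = −μ + z·σ = −(-0.07%) + 1.960 × 0.9% = 1.834%.
On $150,000,000: 0.01834 × $150,000,000 = $2,751,000.

$2,751,000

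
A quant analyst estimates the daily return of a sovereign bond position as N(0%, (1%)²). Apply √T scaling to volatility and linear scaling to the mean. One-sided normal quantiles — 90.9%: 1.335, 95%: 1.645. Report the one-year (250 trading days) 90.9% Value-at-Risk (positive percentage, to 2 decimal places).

21.11%

σ_{250d} = 1% × √250 = 15.811%.
VaR = 1.335 × 15.811% = 21.108%.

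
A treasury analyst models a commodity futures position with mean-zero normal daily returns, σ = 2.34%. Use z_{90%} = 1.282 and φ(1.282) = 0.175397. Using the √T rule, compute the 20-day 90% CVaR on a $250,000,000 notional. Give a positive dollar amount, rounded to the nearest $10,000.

σ_{20d} = 2.34% × √20 = 10.465%.
ES multiplier = φ(z)/(1−α) = 0.175397/0.1 = 1.754.
ES = 10.465% × 1.754 = 18.356%; on $250,000,000: $45,890,000.

$45,890,000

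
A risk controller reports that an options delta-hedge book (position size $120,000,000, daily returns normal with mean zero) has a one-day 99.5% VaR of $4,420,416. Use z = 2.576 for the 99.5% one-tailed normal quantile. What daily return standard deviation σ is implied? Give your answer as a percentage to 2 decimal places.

1.43%

VaR as a fraction: $4,420,416 / $120,000,000 = 3.684%.
σ = VaR / z = 3.684% / 2.576 = 1.430%.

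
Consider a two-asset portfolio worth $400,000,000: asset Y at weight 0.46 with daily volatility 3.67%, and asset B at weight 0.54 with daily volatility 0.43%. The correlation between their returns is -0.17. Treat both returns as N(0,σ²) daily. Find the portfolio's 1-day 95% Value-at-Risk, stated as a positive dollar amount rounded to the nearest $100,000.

σ_p² = 0.46²·3.67² + 0.54²·0.43² + 2·-0.17·0.46·0.54·3.67·0.43 = 2.7707 (%²).
σ_p = √2.7707 = 1.665%.
At 95%, z = 1.645.
VaR = 1.645 × 1.665% = 2.739%; on $400,000,000 that is $10,956,000.

$11,000,000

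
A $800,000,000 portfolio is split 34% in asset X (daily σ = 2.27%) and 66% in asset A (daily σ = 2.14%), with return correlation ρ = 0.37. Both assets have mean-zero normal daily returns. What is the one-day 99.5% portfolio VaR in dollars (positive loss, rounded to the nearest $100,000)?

$38,000,000

σ_p² = 0.34²·2.27² + 0.66²·2.14² + 2·0.37·0.34·0.66·2.27·2.14 = 3.3972 (%²).
σ_p = √3.3972 = 1.843%.
At 99.5%, z = 2.576.
VaR = 2.576 × 1.843% = 4.748%; on $800,000,000 that is $37,984,000.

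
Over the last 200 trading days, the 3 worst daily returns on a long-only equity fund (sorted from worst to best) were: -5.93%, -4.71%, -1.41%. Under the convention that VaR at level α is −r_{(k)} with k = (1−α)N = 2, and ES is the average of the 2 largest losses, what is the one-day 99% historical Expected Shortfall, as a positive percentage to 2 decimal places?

The 2 worst returns sum to -10.64%.
ES = −(-10.64%) / 2 = 5.32%.

5.32%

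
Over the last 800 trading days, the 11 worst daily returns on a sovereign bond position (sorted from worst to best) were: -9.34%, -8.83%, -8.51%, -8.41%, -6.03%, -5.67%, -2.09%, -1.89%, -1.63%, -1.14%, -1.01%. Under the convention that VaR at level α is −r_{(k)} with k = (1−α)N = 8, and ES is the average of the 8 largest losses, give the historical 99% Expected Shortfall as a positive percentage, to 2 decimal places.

The 8 worst returns sum to -50.77%.
ES = −(-50.77%) / 8 = 6.34625% ≈ 6.35%.

6.35%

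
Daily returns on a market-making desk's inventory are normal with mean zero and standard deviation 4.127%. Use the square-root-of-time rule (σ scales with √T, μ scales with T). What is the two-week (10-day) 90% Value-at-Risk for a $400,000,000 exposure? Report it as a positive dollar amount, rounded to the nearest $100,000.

At 90%, z = 1.282.
σ_{10d} = 4.127% × √10 = 13.051%.
VaR = 1.282 × 13.051% = 16.731%.
On $400,000,000: 0.16731 × $400,000,000 = $66,924,000.

$66,900,000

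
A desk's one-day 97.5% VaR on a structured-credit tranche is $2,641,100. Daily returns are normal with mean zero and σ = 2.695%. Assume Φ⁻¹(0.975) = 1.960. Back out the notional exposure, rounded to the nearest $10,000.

$50,000,000

VaR as a fraction of value: z·σ = 1.960 × 2.695% = 5.2822%.
Position = $2,641,100 / 0.052822 = $50,000,000.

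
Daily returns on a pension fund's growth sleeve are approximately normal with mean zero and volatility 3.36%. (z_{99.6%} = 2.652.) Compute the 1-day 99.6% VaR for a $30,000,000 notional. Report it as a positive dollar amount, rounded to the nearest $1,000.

$2,673,000

VaR = z·σ = 2.652 × 3.36% = 8.911%.
On $30,000,000: 0.08911 × $30,000,000 = $2,673,300.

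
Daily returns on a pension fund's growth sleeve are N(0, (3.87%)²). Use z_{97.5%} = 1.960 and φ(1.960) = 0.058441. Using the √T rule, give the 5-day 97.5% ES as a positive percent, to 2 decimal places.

20.23%

σ_{5d} = 3.87% × √5 = 8.654%.
ES multiplier = φ(z)/(1−α) = 0.058441/0.025 = 2.338.
ES = 8.654% × 2.338 = 20.233%.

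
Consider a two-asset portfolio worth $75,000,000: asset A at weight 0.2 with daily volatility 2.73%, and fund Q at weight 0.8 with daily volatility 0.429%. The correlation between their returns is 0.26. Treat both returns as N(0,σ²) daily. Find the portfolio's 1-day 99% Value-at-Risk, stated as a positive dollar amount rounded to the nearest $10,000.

σ_p² = 0.2²·2.73² + 0.8²·0.429² + 2·0.26·0.2·0.8·2.73·0.429 = 0.5133 (%²).
σ_p = √0.5133 = 0.716%.
At 99%, z = 2.326.
VaR = 2.326 × 0.716% = 1.665%; on $75,000,000 that is $1,248,750.

$1,250,000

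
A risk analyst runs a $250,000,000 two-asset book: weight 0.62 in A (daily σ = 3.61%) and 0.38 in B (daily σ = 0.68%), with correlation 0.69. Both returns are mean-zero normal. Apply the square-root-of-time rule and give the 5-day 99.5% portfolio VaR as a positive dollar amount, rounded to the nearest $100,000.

$34,900,000

σ_p = √(0.62²·3.61² + 0.38²·0.68² + 2·0.69·0.62·0.38·3.61·0.68) = 2.424%.
σ_{5d} = 2.424% × √5 = 5.420%.
z(99.5%) = 2.576.
VaR = 2.576 × 5.420% = 13.962%; on $250,000,000 that is $34,905,000.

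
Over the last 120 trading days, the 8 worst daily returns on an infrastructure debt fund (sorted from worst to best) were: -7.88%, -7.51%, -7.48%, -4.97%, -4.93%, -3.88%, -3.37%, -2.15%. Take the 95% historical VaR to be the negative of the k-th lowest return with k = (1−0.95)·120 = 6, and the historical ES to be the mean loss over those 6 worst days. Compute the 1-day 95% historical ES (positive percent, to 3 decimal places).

6.108%

The 6 worst returns sum to -36.65%.
ES = −(-36.65%) / 6 = 6.1083…% ≈ 6.108%.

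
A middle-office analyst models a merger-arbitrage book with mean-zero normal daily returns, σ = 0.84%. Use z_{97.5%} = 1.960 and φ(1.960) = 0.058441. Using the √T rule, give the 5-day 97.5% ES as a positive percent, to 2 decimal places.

4.39%

σ_{5d} = 0.84% × √5 = 1.878%.
ES multiplier = φ(z)/(1−α) = 0.058441/0.025 = 2.338.
ES = 1.878% × 2.338 = 4.391%.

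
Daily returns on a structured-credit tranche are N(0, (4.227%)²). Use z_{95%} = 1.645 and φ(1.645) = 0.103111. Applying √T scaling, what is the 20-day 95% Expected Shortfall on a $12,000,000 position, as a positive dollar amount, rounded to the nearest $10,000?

$4,680,000

σ_{20d} = 4.227% × √20 = 18.904%.
ES multiplier = φ(z)/(1−α) = 0.103111/0.05 = 2.062.
ES = 18.904% × 2.062 = 38.980%; on $12,000,000: $4,677,600.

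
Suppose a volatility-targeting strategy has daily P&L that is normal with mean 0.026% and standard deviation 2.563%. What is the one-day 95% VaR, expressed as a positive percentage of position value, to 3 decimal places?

4.190%

At 95% one-sided, z = 1.645.
VaR = −μ + z·σ = −(0.026%) + 1.645 × 2.563% = 4.190%.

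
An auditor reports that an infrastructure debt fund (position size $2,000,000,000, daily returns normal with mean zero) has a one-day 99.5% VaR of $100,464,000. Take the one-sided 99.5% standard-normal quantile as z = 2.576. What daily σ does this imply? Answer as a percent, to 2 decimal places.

VaR as a fraction: $100,464,000 / $2,000,000,000 = 5.023%.
σ = VaR / z = 5.023% / 2.576 = 1.950%.

1.95%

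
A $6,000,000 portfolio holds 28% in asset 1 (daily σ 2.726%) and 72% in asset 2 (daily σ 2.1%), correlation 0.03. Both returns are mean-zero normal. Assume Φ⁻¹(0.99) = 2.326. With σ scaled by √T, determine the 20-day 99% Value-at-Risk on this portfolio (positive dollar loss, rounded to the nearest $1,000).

σ_p = √(0.28²·2.726² + 0.72²·2.1² + 2·0.03·0.28·0.72·2.726·2.1) = 1.714%.
σ_{20d} = 1.714% × √20 = 7.665%.
VaR = 2.326 × 7.665% = 17.829%; on $6,000,000 that is $1,069,740.

$1,070,000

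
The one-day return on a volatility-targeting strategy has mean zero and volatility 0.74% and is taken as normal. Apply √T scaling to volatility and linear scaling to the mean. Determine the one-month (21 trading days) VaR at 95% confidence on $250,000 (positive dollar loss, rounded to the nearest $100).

$13,900

At 95%, z = 1.645.
σ_{21d} = 0.74% × √21 = 3.391%.
VaR = 1.645 × 3.391% = 5.578%.
On $250,000: 0.05578 × $250,000 = $13,945.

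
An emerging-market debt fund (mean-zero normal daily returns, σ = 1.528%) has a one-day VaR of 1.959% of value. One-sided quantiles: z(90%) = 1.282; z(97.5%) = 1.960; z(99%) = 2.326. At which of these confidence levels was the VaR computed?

Implied z = VaR/σ = 1.959 / 1.528 = 1.282.
This matches z(90%) = 1.282.

90%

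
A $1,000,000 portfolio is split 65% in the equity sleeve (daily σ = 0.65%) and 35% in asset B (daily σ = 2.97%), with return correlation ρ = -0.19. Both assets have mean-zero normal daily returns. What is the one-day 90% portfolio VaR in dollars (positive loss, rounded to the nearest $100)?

$13,400

σ_p² = 0.65²·0.65² + 0.35²·2.97² + 2·-0.19·0.65·0.35·0.65·2.97 = 1.0922 (%²).
σ_p = √1.0922 = 1.045%.
At 90%, z = 1.282.
VaR = 1.282 × 1.045% = 1.340%; on $1,000,000 that is $13,400.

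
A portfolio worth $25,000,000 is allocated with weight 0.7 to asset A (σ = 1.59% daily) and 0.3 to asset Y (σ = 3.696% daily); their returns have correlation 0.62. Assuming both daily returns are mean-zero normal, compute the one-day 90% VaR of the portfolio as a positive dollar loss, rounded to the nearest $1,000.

$641,000

σ_p² = 0.7²·1.59² + 0.3²·3.696² + 2·0.62·0.7·0.3·1.59·3.696 = 3.9985 (%²).
σ_p = √3.9985 = 2.000%.
At 90%, z = 1.282.
VaR = 1.282 × 2.000% = 2.564%; on $25,000,000 that is $641,000.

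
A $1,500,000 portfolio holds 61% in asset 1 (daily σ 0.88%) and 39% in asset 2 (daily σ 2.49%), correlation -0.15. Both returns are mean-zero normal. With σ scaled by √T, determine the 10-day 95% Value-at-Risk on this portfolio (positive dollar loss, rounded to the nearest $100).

σ_p = √(0.61²·0.88² + 0.39²·2.49² + 2·-0.15·0.61·0.39·0.88·2.49) = 1.037%.
σ_{10d} = 1.037% × √10 = 3.279%.
z(95%) = 1.645.
VaR = 1.645 × 3.279% = 5.394%; on $1,500,000 that is $80,910.

$80,900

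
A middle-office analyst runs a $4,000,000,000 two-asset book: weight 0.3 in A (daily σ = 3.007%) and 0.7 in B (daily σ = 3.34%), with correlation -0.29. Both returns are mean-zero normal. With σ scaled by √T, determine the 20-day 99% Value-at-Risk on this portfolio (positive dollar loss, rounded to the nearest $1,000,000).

σ_p = √(0.3²·3.007² + 0.7²·3.34² + 2·-0.29·0.3·0.7·3.007·3.34) = 2.249%.
σ_{20d} = 2.249% × √20 = 10.058%.
z(99%) = 2.326.
VaR = 2.326 × 10.058% = 23.395%; on $4,000,000,000 that is $935,800,000.

$936,000,000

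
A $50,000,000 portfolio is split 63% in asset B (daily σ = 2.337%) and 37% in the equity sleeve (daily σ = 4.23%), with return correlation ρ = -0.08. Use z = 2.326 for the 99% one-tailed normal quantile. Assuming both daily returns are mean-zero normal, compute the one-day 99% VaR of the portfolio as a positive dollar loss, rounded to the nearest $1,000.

σ_p² = 0.63²·2.337² + 0.37²·4.23² + 2·-0.08·0.63·0.37·2.337·4.23 = 4.2485 (%²).
σ_p = √4.2485 = 2.061%.
VaR = 2.326 × 2.061% = 4.794%; on $50,000,000 that is $2,397,000.

$2,397,000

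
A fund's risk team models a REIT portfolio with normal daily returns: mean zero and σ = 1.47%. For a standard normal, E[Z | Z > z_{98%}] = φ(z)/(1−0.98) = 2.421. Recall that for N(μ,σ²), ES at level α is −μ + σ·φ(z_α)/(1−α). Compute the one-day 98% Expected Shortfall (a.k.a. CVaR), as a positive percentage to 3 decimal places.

ES = 1.47% × 2.421 = 3.559%.

3.559%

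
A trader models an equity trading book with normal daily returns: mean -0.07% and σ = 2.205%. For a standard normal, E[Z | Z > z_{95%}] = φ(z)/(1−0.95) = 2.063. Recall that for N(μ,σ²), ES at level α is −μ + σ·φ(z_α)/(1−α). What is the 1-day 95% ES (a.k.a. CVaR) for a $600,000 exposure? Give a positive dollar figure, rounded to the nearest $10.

ES = −(-0.07%) + 2.205% × 2.063 = 4.619%.
On $600,000: 0.04619 × $600,000 = $27,714.

$27,710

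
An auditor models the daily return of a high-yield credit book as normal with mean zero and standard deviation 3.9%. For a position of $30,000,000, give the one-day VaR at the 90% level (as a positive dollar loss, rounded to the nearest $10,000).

At 90% one-sided, z = 1.282.
VaR = z·σ = 1.282 × 3.9% = 5.000%.
On $30,000,000: 0.05000 × $30,000,000 = $1,500,000.

$1,500,000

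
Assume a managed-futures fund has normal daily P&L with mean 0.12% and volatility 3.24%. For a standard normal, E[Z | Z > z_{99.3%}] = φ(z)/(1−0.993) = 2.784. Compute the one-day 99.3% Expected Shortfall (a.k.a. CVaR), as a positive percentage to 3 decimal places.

8.900%

ES = −(0.12%) + 3.24% × 2.784 = 8.900%.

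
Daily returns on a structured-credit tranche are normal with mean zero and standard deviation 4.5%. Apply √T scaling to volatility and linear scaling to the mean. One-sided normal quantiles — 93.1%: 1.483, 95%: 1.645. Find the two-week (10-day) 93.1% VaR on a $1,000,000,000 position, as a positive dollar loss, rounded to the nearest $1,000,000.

σ_{10d} = 4.5% × √10 = 14.230%.
VaR = 1.483 × 14.230% = 21.103%.
On $1,000,000,000: 0.21103 × $1,000,000,000 = $211,030,000.

$211,000,000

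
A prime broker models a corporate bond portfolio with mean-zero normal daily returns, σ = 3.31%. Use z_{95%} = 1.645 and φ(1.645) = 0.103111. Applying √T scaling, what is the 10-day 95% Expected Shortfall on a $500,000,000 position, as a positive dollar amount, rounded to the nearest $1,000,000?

σ_{10d} = 3.31% × √10 = 10.467%.
ES multiplier = φ(z)/(1−α) = 0.103111/0.05 = 2.062.
ES = 10.467% × 2.062 = 21.583%; on $500,000,000: $107,915,000.

$108,000,000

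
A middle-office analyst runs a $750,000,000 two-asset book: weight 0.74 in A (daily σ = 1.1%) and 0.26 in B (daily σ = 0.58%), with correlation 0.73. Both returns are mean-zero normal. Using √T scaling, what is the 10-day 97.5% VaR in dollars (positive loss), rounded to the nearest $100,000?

σ_p = √(0.74²·1.1² + 0.26²·0.58² + 2·0.73·0.74·0.26·1.1·0.58) = 0.930%.
σ_{10d} = 0.930% × √10 = 2.941%.
z(97.5%) = 1.960.
VaR = 1.960 × 2.941% = 5.764%; on $750,000,000 that is $43,230,000.

$43,200,000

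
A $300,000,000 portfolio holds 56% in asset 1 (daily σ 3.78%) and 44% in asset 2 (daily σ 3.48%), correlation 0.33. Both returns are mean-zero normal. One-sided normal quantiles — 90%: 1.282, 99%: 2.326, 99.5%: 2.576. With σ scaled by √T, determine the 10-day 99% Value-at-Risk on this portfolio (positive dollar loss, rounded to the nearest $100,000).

$66,100,000

σ_p = √(0.56²·3.78² + 0.44²·3.48² + 2·0.33·0.56·0.44·3.78·3.48) = 2.994%.
σ_{10d} = 2.994% × √10 = 9.468%.
VaR = 2.326 × 9.468% = 22.023%; on $300,000,000 that is $66,069,000.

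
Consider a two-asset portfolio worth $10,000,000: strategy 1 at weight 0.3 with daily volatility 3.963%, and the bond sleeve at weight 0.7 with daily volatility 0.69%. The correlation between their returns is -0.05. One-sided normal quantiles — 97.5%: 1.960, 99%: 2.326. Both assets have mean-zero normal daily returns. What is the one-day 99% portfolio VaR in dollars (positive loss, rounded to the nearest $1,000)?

$293,000

σ_p² = 0.3²·3.963² + 0.7²·0.69² + 2·-0.05·0.3·0.7·3.963·0.69 = 1.5893 (%²).
σ_p = √1.5893 = 1.261%.
VaR = 2.326 × 1.261% = 2.933%; on $10,000,000 that is $293,300.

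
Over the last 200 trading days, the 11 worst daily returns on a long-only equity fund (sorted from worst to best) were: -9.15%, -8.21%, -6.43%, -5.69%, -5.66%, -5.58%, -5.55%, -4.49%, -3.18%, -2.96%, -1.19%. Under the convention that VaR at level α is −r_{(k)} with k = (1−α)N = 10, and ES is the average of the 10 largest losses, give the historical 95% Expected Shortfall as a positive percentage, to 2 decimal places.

The 10 worst returns sum to -56.90%.
ES = −(-56.90%) / 10 = 5.69%.

5.69%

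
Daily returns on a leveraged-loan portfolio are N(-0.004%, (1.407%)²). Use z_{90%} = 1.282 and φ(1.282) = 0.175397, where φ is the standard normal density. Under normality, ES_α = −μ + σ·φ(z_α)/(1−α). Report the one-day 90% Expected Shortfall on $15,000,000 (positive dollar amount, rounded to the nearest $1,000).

Tail multiplier: φ(z)/(1−α) = 0.175397 / 0.1 = 1.754.
ES = −(-0.004%) + 1.407% × 1.754 = 2.472%.
On $15,000,000: 0.02472 × $15,000,000 = $370,800.

$371,000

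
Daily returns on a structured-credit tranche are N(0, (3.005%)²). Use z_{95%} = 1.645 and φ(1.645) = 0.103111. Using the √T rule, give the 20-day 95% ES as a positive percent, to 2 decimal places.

σ_{20d} = 3.005% × √20 = 13.439%.
ES multiplier = φ(z)/(1−α) = 0.103111/0.05 = 2.062.
ES = 13.439% × 2.062 = 27.711%.

27.71%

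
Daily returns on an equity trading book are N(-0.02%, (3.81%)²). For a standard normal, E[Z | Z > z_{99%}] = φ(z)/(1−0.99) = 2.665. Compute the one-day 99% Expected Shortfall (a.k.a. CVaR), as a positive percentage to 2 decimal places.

10.17%

ES = −(-0.02%) + 3.81% × 2.665 = 10.174%.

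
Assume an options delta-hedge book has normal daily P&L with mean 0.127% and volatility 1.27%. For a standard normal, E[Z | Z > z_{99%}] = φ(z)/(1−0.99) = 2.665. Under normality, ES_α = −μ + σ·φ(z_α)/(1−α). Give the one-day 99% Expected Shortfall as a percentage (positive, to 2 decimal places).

3.26%

ES = −(0.127%) + 1.27% × 2.665 = 3.258%.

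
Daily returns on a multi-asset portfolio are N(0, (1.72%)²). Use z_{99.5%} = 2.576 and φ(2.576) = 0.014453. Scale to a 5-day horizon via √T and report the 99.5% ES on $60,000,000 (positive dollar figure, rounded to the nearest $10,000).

σ_{5d} = 1.72% × √5 = 3.846%.
ES multiplier = φ(z)/(1−α) = 0.014453/0.005 = 2.891.
ES = 3.846% × 2.891 = 11.119%; on $60,000,000: $6,671,400.

$6,670,000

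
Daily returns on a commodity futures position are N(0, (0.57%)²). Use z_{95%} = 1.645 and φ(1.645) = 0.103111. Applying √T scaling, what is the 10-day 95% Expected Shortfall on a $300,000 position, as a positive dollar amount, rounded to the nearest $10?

σ_{10d} = 0.57% × √10 = 1.802%.
ES multiplier = φ(z)/(1−α) = 0.103111/0.05 = 2.062.
ES = 1.802% × 2.062 = 3.716%; on $300,000: $11,148.

$11,150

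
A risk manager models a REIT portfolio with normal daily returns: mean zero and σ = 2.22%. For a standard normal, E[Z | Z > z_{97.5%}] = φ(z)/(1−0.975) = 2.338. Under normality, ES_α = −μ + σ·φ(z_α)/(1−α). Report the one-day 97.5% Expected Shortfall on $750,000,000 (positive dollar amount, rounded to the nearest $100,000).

$38,900,000

ES = 2.22% × 2.338 = 5.190%.
On $750,000,000: 0.05190 × $750,000,000 = $38,925,000.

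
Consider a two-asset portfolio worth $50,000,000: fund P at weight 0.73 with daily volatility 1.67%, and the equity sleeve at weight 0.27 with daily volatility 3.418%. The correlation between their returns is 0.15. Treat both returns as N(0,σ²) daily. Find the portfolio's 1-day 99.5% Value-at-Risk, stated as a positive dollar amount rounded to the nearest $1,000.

$2,107,000

σ_p² = 0.73²·1.67² + 0.27²·3.418² + 2·0.15·0.73·0.27·1.67·3.418 = 2.6754 (%²).
σ_p = √2.6754 = 1.636%.
At 99.5%, z = 2.576.
VaR = 2.576 × 1.636% = 4.214%; on $50,000,000 that is $2,107,000.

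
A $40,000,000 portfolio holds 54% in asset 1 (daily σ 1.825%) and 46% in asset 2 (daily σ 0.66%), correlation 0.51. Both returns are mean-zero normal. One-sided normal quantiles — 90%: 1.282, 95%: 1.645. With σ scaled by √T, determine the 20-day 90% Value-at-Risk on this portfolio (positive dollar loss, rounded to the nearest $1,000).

σ_p = √(0.54²·1.825² + 0.46²·0.66² + 2·0.51·0.54·0.46·1.825·0.66) = 1.170%.
σ_{20d} = 1.170% × √20 = 5.232%.
VaR = 1.282 × 5.232% = 6.707%; on $40,000,000 that is $2,682,800.

$2,683,000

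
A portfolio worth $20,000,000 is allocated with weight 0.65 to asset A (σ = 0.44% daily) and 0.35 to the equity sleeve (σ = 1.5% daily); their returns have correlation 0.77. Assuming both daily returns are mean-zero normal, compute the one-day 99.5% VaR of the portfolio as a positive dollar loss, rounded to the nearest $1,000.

σ_p² = 0.65²·0.44² + 0.35²·1.5² + 2·0.77·0.65·0.35·0.44·1.5 = 0.5887 (%²).
σ_p = √0.5887 = 0.767%.
At 99.5%, z = 2.576.
VaR = 2.576 × 0.767% = 1.976%; on $20,000,000 that is $395,200.

$395,000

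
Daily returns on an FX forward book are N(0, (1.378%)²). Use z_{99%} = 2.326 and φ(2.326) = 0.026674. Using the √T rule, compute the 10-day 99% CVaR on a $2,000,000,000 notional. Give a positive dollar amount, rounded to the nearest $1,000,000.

$232,000,000

σ_{10d} = 1.378% × √10 = 4.358%.
ES multiplier = φ(z)/(1−α) = 0.026674/0.01 = 2.667.
ES = 4.358% × 2.667 = 11.623%; on $2,000,000,000: $232,460,000.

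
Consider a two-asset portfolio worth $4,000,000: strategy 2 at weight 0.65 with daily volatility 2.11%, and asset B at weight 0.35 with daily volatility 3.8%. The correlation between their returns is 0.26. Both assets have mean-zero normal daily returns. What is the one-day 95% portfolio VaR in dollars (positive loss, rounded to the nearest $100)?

σ_p² = 0.65²·2.11² + 0.35²·3.8² + 2·0.26·0.65·0.35·2.11·3.8 = 4.5984 (%²).
σ_p = √4.5984 = 2.144%.
At 95%, z = 1.645.
VaR = 1.645 × 2.144% = 3.527%; on $4,000,000 that is $141,080.

$141,100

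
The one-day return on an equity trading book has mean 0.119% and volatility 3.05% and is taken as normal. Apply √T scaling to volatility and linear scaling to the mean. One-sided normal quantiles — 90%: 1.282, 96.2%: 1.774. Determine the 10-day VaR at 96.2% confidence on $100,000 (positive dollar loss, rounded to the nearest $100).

σ_{10d} = 3.05% × √10 = 9.645%; μ_{10d} = 10 × 0.119% = 1.190%.
VaR = −(1.190%) + 1.774 × 9.645% = 15.920%.
On $100,000: 0.15920 × $100,000 = $15,920.

$15,900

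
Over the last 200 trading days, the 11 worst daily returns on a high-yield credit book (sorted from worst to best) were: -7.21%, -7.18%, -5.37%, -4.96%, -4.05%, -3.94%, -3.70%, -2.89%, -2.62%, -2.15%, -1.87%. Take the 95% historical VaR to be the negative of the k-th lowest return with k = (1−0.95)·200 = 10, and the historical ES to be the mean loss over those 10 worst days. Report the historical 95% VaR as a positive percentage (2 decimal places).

k = 10; the 10th lowest return is -2.15%, so VaR = 2.15%.

2.15%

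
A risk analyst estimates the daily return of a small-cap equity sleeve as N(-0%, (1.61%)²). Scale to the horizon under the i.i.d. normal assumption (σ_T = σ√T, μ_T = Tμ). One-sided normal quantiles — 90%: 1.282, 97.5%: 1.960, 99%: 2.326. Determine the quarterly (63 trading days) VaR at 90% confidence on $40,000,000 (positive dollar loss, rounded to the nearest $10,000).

$6,550,000

σ_{63d} = 1.61% × √63 = 12.779%.
VaR = 1.282 × 12.779% = 16.383%.
On $40,000,000: 0.16383 × $40,000,000 = $6,553,200.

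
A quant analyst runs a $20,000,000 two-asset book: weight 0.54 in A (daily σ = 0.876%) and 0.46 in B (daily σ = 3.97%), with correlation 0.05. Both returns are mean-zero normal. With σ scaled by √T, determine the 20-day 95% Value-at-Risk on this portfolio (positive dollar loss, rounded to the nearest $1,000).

σ_p = √(0.54²·0.876² + 0.46²·3.97² + 2·0.05·0.54·0.46·0.876·3.97) = 1.909%.
σ_{20d} = 1.909% × √20 = 8.537%.
z(95%) = 1.645.
VaR = 1.645 × 8.537% = 14.043%; on $20,000,000 that is $2,808,600.

$2,809,000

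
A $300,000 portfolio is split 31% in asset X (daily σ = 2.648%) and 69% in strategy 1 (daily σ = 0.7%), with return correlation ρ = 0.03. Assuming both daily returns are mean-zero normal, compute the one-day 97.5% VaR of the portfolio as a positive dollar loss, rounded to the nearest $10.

σ_p² = 0.31²·2.648² + 0.69²·0.7² + 2·0.03·0.31·0.69·2.648·0.7 = 0.9309 (%²).
σ_p = √0.9309 = 0.965%.
At 97.5%, z = 1.960.
VaR = 1.960 × 0.965% = 1.891%; on $300,000 that is $5,673.

$5,670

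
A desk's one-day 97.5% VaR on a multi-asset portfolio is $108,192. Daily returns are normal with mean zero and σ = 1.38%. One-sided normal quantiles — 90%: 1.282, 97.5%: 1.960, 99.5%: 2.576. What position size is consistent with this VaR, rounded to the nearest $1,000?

$4,000,000

VaR as a fraction of value: z·σ = 1.960 × 1.38% = 2.7048%.
Position = $108,192 / 0.027048 = $4,000,000.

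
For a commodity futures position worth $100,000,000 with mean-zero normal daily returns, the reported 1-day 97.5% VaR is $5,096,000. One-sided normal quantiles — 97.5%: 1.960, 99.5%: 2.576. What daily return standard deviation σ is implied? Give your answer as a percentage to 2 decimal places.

VaR as a fraction: $5,096,000 / $100,000,000 = 5.096%.
σ = VaR / z = 5.096% / 1.960 = 2.600%.

2.60%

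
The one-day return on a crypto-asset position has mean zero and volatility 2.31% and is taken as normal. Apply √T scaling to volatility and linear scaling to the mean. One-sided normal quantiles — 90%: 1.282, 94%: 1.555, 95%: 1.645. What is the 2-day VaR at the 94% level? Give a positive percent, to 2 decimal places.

5.08%

σ_{2d} = 2.31% × √2 = 3.267%.
VaR = 1.555 × 3.267% = 5.080%.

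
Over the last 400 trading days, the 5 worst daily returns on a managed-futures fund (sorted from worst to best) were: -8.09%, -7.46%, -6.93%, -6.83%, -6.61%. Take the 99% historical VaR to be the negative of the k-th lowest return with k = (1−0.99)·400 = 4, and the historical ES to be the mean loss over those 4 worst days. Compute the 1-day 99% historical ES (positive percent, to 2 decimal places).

7.33%

The 4 worst returns sum to -29.31%.
ES = −(-29.31%) / 4 = 7.3275% ≈ 7.33%.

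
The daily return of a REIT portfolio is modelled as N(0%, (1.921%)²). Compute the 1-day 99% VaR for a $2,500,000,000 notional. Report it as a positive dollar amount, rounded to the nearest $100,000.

$111,700,000

At 99% one-sided, z = 2.326.
VaR = z·σ = 2.326 × 1.921% = 4.468%.
On $2,500,000,000: 0.04468 × $2,500,000,000 = $111,700,000.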